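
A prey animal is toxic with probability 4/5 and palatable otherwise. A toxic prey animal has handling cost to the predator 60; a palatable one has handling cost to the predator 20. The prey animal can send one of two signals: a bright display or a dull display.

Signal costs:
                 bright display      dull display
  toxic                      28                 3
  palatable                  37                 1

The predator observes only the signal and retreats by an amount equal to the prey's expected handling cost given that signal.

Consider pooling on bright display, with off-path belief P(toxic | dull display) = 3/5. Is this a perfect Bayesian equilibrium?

No

On the equilibrium path (bright display) the predator holds the prior 4/5 and pays 4/5·60 + 1/5·20 = 52. Off-path (dull display) belief 3/5 gives 3/5·60 + 2/5·20 = 44.
Toxic: bright display gives 52 − 28 = 24; dull display gives 44 − 3 = 41. Deviates. ✗
Palatable: bright display gives 52 − 37 = 15; dull display gives 44 − 1 = 43. Deviates. ✗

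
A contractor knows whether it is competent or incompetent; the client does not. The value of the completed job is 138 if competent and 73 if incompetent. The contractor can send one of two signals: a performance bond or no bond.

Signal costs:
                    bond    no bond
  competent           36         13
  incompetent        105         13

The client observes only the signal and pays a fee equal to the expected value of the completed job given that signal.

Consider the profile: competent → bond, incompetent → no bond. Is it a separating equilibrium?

If types separate, bond earns payment 138 and no bond earns 73.
Competent: bond gives 138 − 36 = 102; no bond gives 73 − 13 = 60. No deviation. ✓
Incompetent: no bond gives 73 − 13 = 60; bond gives 138 − 105 = 33. No deviation. ✓
Both incentive constraints hold.

Yes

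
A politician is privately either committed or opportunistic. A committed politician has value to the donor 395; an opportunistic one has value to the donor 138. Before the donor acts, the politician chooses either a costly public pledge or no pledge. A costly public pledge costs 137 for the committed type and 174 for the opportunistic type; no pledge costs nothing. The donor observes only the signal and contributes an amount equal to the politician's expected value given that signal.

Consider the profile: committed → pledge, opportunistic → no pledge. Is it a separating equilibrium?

No

Under separation the donor infers type exactly: pledge → committed (pays 395), no pledge → opportunistic (pays 138).
Committed: pledge gives 395 − 137 = 258; no pledge gives 138 − 0 = 138. No deviation. ✓
Opportunistic: no pledge gives 138 − 0 = 138; pledge gives 395 − 174 = 221. Would deviate. ✗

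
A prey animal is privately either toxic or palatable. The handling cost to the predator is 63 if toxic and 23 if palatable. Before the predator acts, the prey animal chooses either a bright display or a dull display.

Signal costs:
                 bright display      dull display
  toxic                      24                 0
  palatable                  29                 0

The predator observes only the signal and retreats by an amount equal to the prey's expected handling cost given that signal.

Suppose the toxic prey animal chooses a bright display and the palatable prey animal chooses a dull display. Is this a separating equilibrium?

Under separation the predator infers type exactly: bright display → toxic (pays 63), dull display → palatable (pays 23).
Toxic: bright display gives 63 − 24 = 39; dull display gives 23 − 0 = 23. No deviation. ✓
Palatable: dull display gives 23 − 0 = 23; bright display gives 63 − 29 = 34. Would deviate. ✗

No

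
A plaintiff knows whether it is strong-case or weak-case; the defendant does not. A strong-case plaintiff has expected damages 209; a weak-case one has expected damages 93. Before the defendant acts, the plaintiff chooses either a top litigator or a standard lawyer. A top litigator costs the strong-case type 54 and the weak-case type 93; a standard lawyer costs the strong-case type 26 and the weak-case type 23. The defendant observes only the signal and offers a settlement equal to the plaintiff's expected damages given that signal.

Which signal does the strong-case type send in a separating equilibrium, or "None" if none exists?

None

Try strong-case → top litigator, weak-case → standard lawyer:
  If types separate, top litigator earns payment 209 and standard lawyer earns 93.
  Strong-case: top litigator gives 209 − 54 = 155; standard lawyer gives 93 − 26 = 67. No deviation. ✓
  Weak-case: standard lawyer gives 93 − 23 = 70; top litigator gives 209 − 93 = 116. Would deviate. ✗
Try strong-case → standard lawyer, weak-case → top litigator:
  If types separate, standard lawyer earns payment 209 and top litigator earns 93.
  Strong-case: standard lawyer gives 209 − 26 = 183; top litigator gives 93 − 54 = 39. No deviation. ✓
  Weak-case: top litigator gives 93 − 93 = 0; standard lawyer gives 209 − 23 = 186. Would deviate. ✗
Neither assignment is incentive-compatible.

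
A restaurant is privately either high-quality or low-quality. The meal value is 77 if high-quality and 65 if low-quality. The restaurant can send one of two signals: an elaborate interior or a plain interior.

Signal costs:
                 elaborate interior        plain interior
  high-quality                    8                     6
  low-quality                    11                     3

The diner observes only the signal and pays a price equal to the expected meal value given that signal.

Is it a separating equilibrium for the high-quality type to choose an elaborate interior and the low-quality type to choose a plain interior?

Under separation the diner infers type exactly: elaborate interior → high-quality (pays 77), plain interior → low-quality (pays 65).
High-quality: elaborate interior gives 77 − 8 = 69; plain interior gives 65 − 6 = 59. No deviation. ✓
Low-quality: plain interior gives 65 − 3 = 62; elaborate interior gives 77 − 11 = 66. Would deviate. ✗

No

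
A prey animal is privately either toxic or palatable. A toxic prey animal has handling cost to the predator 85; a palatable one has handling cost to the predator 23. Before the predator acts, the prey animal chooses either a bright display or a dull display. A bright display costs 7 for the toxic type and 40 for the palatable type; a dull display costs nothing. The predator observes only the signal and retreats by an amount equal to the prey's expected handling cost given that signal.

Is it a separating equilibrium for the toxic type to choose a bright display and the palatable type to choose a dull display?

No

If types separate, bright display earns payment 85 and dull display earns 23.
Toxic: bright display gives 85 − 7 = 78; dull display gives 23 − 0 = 23. No deviation. ✓
Palatable: dull display gives 23 − 0 = 23; bright display gives 85 − 40 = 45. Would deviate. ✗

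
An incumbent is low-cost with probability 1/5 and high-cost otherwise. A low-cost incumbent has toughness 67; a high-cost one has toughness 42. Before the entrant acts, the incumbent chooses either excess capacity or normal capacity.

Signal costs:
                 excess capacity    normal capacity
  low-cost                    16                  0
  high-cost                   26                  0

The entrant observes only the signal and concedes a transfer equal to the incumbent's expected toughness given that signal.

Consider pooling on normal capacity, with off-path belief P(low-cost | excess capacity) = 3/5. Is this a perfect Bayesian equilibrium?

At the pooled signal (normal capacity) the entrant holds the prior 1/5 and pays 1/5·67 + 4/5·42 = 47. Off-path (excess capacity) belief 3/5 gives 3/5·67 + 2/5·42 = 57.
Low-cost: normal capacity gives 47 − 0 = 47; excess capacity gives 57 − 16 = 41. Stays. ✓
High-cost: normal capacity gives 47 − 0 = 47; excess capacity gives 57 − 26 = 31. Stays. ✓

Yes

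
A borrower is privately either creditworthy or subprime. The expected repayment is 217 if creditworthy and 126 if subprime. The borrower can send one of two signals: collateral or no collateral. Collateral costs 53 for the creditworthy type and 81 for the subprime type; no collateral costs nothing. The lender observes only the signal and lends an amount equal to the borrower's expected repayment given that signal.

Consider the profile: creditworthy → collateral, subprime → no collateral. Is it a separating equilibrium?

No

Under separation the lender infers type exactly: collateral → creditworthy (pays 217), no collateral → subprime (pays 126).
Creditworthy: collateral gives 217 − 53 = 164; no collateral gives 126 − 0 = 126. No deviation. ✓
Subprime: no collateral gives 126 − 0 = 126; collateral gives 217 − 81 = 136. Would deviate. ✗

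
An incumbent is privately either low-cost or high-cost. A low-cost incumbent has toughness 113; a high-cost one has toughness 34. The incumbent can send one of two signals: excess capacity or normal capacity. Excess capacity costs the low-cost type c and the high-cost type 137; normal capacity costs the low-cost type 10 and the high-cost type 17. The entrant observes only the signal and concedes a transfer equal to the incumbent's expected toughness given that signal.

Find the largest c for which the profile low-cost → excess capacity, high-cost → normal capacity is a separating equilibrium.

Under separation: excess capacity → low-cost (pays 113); normal capacity → high-cost (pays 34).
High-cost: 34 − 17 = 17 ≥ 113 − 137 = -24. Holds regardless of c. ✓
Low-cost: 113 − c ≥ 34 − 10, so c ≤ 113 − 24 = 89.

89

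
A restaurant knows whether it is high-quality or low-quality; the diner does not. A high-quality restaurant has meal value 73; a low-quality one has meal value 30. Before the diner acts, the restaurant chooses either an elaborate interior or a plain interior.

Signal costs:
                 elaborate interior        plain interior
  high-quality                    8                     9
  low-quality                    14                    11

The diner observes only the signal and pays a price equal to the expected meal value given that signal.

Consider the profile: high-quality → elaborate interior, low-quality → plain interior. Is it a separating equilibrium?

No

Under separation the diner infers type exactly: elaborate interior → high-quality (pays 73), plain interior → low-quality (pays 30).
High-quality: elaborate interior gives 73 − 8 = 65; plain interior gives 30 − 9 = 21. No deviation. ✓
Low-quality: plain interior gives 30 − 11 = 19; elaborate interior gives 73 − 14 = 59. Would deviate. ✗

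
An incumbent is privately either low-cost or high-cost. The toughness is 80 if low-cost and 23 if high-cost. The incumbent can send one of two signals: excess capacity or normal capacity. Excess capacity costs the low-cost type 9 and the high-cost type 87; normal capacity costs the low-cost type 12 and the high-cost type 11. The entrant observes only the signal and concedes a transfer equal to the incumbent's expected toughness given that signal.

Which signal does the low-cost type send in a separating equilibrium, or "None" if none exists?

excess capacity

Try low-cost → excess capacity, high-cost → normal capacity:
  If types separate, excess capacity earns payment 80 and normal capacity earns 23.
  Low-cost: excess capacity gives 80 − 9 = 71; normal capacity gives 23 − 12 = 11. No deviation. ✓
  High-cost: normal capacity gives 23 − 11 = 12; excess capacity gives 80 − 87 = -7. No deviation. ✓
Both hold — the low-cost type sends excess capacity.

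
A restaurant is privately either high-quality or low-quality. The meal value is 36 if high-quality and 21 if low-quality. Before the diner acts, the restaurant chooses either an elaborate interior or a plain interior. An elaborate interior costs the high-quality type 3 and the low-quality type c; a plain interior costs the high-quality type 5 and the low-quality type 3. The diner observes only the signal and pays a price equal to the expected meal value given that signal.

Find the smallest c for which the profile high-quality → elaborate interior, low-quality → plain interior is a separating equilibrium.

18

Under separation: elaborate interior → high-quality (pays 36); plain interior → low-quality (pays 21).
High-quality: 36 − 3 = 33 ≥ 21 − 5 = 16. Holds regardless of c. ✓
Low-quality: 21 − 3 ≥ 36 − c, so c ≥ 36 − 18 = 18.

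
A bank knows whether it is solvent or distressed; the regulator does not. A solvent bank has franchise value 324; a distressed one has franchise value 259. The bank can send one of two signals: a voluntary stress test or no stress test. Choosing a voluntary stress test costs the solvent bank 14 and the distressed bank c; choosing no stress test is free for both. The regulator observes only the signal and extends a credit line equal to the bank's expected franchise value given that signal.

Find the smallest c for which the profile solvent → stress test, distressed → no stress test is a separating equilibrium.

65

Under separation: stress test → solvent (pays 324); no stress test → distressed (pays 259).
Solvent: 324 − 14 = 310 ≥ 259 − 0 = 259. Holds regardless of c. ✓
Distressed: 259 − 0 ≥ 324 − c, so c ≥ 324 − 259 = 65.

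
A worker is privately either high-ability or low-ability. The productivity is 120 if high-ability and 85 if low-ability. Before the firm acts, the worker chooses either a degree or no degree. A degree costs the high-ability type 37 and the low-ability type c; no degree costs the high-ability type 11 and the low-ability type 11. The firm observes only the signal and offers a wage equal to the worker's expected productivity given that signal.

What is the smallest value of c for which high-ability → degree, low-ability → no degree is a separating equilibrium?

46

Under separation: degree → high-ability (pays 120); no degree → low-ability (pays 85).
High-ability: 120 − 37 = 83 ≥ 85 − 11 = 74. Holds regardless of c. ✓
Low-ability: 85 − 11 ≥ 120 − c, so c ≥ 120 − 74 = 46.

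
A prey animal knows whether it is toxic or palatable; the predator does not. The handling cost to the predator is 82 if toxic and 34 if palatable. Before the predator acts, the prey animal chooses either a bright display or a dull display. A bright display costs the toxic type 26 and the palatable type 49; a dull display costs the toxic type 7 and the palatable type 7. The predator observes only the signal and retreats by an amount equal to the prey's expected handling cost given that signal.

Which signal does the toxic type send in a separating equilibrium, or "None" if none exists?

Try toxic → bright display, palatable → dull display:
  Under separation the predator infers type exactly: bright display → toxic (pays 82), dull display → palatable (pays 34).
  Toxic: bright display gives 82 − 26 = 56; dull display gives 34 − 7 = 27. No deviation. ✓
  Palatable: dull display gives 34 − 7 = 27; bright display gives 82 − 49 = 33. Would deviate. ✗
Try toxic → dull display, palatable → bright display:
  Under separation the predator infers type exactly: dull display → toxic (pays 82), bright display → palatable (pays 34).
  Toxic: dull display gives 82 − 7 = 75; bright display gives 34 − 26 = 8. No deviation. ✓
  Palatable: bright display gives 34 − 49 = -15; dull display gives 82 − 7 = 75. Would deviate. ✗
Neither assignment is incentive-compatible.

None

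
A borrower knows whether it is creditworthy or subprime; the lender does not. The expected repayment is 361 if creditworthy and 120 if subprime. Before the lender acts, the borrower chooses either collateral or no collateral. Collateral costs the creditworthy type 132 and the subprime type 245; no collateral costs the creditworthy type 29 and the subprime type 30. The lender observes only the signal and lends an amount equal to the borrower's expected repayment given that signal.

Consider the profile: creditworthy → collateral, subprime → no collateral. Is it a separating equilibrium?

If types separate, collateral earns payment 361 and no collateral earns 120.
Creditworthy: collateral gives 361 − 132 = 229; no collateral gives 120 − 29 = 91. No deviation. ✓
Subprime: no collateral gives 120 − 30 = 90; collateral gives 361 − 245 = 116. Would deviate. ✗

No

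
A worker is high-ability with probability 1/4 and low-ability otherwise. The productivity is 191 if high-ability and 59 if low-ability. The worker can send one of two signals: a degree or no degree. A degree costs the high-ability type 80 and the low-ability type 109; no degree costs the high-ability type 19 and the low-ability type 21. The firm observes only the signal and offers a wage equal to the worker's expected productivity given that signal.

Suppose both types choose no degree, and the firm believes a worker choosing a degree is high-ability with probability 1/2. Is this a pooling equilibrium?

On the equilibrium path (no degree) the firm holds the prior 1/4 and pays 1/4·191 + 3/4·59 = 92. Off-path (degree) belief 1/2 gives 1/2·191 + 1/2·59 = 125.
High-ability: no degree gives 92 − 19 = 73; degree gives 125 − 80 = 45. Stays. ✓
Low-ability: no degree gives 92 − 21 = 71; degree gives 125 − 109 = 16. Stays. ✓
Beliefs are Bayes-consistent on-path and both types best-respond.

Yes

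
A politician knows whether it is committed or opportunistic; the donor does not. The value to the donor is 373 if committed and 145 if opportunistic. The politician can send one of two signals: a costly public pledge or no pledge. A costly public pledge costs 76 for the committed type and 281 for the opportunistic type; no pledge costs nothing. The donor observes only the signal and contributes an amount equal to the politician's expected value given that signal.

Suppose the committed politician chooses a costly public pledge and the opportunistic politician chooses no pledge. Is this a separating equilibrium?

Under separation the donor infers type exactly: pledge → committed (pays 373), no pledge → opportunistic (pays 145).
Committed: pledge gives 373 − 76 = 297; no pledge gives 145 − 0 = 145. No deviation. ✓
Opportunistic: no pledge gives 145 − 0 = 145; pledge gives 373 − 281 = 92. No deviation. ✓
Neither type gains from mimicking the other.

Yes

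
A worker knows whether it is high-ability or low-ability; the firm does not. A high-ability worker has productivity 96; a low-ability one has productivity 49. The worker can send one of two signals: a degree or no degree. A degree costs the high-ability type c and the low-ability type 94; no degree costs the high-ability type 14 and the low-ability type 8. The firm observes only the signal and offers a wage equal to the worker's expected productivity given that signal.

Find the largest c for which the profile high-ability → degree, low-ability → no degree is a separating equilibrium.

61

Under separation: degree → high-ability (pays 96); no degree → low-ability (pays 49).
Low-ability: 49 − 8 = 41 ≥ 96 − 94 = 2. Holds regardless of c. ✓
High-ability: 96 − c ≥ 49 − 14, so c ≤ 96 − 35 = 61.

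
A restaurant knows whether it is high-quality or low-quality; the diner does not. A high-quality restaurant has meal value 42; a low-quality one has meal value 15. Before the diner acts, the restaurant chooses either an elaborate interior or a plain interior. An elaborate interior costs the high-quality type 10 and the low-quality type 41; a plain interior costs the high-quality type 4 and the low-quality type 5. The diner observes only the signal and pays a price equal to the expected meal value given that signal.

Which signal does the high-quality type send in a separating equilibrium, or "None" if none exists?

Try high-quality → elaborate interior, low-quality → plain interior:
  If types separate, elaborate interior earns payment 42 and plain interior earns 15.
  High-quality: elaborate interior gives 42 − 10 = 32; plain interior gives 15 − 4 = 11. No deviation. ✓
  Low-quality: plain interior gives 15 − 5 = 10; elaborate interior gives 42 − 41 = 1. No deviation. ✓
Both hold — the high-quality type sends elaborate interior.

elaborate interior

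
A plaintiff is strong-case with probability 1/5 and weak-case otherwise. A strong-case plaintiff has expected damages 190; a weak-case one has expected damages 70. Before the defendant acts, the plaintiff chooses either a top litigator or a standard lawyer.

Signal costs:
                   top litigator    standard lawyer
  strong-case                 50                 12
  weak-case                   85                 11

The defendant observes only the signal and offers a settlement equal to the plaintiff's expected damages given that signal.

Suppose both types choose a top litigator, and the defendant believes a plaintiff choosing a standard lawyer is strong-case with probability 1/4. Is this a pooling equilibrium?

No

On the equilibrium path (top litigator) the defendant holds the prior 1/5 and pays 1/5·190 + 4/5·70 = 94. Off-path (standard lawyer) belief 1/4 gives 1/4·190 + 3/4·70 = 100.
Strong-case: top litigator gives 94 − 50 = 44; standard lawyer gives 100 − 12 = 88. Deviates. ✗
Weak-case: top litigator gives 94 − 85 = 9; standard lawyer gives 100 − 11 = 89. Deviates. ✗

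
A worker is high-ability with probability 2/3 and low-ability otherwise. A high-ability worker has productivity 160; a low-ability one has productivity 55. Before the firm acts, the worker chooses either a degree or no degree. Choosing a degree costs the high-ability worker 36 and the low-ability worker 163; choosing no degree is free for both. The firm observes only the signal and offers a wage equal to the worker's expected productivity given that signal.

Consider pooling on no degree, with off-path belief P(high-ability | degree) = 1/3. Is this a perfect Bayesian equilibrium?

On the equilibrium path (no degree) the firm holds the prior 2/3 and pays 2/3·160 + 1/3·55 = 125. Off-path (degree) belief 1/3 gives 1/3·160 + 2/3·55 = 90.
High-ability: no degree gives 125 − 0 = 125; degree gives 90 − 36 = 54. Stays. ✓
Low-ability: no degree gives 125 − 0 = 125; degree gives 90 − 163 = -73. Stays. ✓
Beliefs are Bayes-consistent on-path and both types best-respond.

Yes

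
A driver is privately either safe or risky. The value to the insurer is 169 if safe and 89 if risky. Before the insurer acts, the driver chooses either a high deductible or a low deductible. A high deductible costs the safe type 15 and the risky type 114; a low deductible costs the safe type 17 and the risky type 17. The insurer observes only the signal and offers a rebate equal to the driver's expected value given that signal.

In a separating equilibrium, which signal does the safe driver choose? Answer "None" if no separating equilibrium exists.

Try safe → high deductible, risky → low deductible:
  If types separate, high deductible earns payment 169 and low deductible earns 89.
  Safe: high deductible gives 169 − 15 = 154; low deductible gives 89 − 17 = 72. No deviation. ✓
  Risky: low deductible gives 89 − 17 = 72; high deductible gives 169 − 114 = 55. No deviation. ✓
Both hold — the safe type sends high deductible.

high deductible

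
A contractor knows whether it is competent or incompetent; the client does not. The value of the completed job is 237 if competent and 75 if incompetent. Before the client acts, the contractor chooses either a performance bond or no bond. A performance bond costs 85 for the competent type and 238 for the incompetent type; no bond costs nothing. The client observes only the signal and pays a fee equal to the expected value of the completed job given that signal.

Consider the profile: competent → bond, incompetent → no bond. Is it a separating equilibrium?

If types separate, bond earns payment 237 and no bond earns 75.
Competent: bond gives 237 − 85 = 152; no bond gives 75 − 0 = 75. No deviation. ✓
Incompetent: no bond gives 75 − 0 = 75; bond gives 237 − 238 = -1. No deviation. ✓
Both incentive constraints hold.

Yes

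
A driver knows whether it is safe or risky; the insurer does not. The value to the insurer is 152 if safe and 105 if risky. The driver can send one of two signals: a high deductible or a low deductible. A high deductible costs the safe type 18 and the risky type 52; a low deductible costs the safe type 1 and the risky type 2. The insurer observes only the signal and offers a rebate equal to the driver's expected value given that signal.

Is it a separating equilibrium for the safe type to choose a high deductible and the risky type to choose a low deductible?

Yes

If types separate, high deductible earns payment 152 and low deductible earns 105.
Safe: high deductible gives 152 − 18 = 134; low deductible gives 105 − 1 = 104. No deviation. ✓
Risky: low deductible gives 105 − 2 = 103; high deductible gives 152 − 52 = 100. No deviation. ✓
Neither type gains from mimicking the other.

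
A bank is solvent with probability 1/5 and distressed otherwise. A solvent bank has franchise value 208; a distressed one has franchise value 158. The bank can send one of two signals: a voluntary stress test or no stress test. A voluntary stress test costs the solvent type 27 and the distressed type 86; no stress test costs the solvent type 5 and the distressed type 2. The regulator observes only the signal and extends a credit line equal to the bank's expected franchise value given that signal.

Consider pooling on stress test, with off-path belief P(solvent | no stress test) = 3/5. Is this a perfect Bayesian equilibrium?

No

At the pooled signal (stress test) the regulator holds the prior 1/5 and pays 1/5·208 + 4/5·158 = 168. Off-path (no stress test) belief 3/5 gives 3/5·208 + 2/5·158 = 188.
Solvent: stress test gives 168 − 27 = 141; no stress test gives 188 − 5 = 183. Deviates. ✗
Distressed: stress test gives 168 − 86 = 82; no stress test gives 188 − 2 = 186. Deviates. ✗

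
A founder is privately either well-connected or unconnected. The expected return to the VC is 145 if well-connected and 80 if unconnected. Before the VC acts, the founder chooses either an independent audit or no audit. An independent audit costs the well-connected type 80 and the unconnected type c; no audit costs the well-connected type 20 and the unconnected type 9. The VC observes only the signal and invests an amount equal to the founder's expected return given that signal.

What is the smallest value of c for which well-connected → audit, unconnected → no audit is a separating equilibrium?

74

Under separation: audit → well-connected (pays 145); no audit → unconnected (pays 80).
Well-connected: 145 − 80 = 65 ≥ 80 − 20 = 60. Holds regardless of c. ✓
Unconnected: 80 − 9 ≥ 145 − c, so c ≥ 145 − 71 = 74.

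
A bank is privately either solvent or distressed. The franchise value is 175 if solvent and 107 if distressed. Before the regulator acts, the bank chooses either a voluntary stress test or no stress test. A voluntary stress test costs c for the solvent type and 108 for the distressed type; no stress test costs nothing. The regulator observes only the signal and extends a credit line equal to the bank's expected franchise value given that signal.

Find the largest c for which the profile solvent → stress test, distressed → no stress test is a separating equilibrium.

68

Under separation: stress test → solvent (pays 175); no stress test → distressed (pays 107).
Distressed: 107 − 0 = 107 ≥ 175 − 108 = 67. Holds regardless of c. ✓
Solvent: 175 − c ≥ 107 − 0, so c ≤ 175 − 107 = 68.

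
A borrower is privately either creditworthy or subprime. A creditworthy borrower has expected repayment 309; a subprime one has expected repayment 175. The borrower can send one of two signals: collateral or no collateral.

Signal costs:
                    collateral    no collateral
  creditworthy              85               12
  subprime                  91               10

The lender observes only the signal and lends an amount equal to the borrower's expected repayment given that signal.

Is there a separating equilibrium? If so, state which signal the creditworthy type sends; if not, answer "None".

None

Try creditworthy → collateral, subprime → no collateral:
  Under separation the lender infers type exactly: collateral → creditworthy (pays 309), no collateral → subprime (pays 175).
  Creditworthy: collateral gives 309 − 85 = 224; no collateral gives 175 − 12 = 163. No deviation. ✓
  Subprime: no collateral gives 175 − 10 = 165; collateral gives 309 − 91 = 218. Would deviate. ✗
Try creditworthy → no collateral, subprime → collateral:
  Under separation the lender infers type exactly: no collateral → creditworthy (pays 309), collateral → subprime (pays 175).
  Creditworthy: no collateral gives 309 − 12 = 297; collateral gives 175 − 85 = 90. No deviation. ✓
  Subprime: collateral gives 175 − 91 = 84; no collateral gives 309 − 10 = 299. Would deviate. ✗
Neither assignment is incentive-compatible.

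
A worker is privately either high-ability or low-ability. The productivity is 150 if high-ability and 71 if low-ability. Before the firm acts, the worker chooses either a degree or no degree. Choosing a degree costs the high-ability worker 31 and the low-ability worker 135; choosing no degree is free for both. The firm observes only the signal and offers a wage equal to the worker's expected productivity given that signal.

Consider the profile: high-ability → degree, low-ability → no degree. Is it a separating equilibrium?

Under separation the firm infers type exactly: degree → high-ability (pays 150), no degree → low-ability (pays 71).
High-ability: degree gives 150 − 31 = 119; no degree gives 71 − 0 = 71. No deviation. ✓
Low-ability: no degree gives 71 − 0 = 71; degree gives 150 − 135 = 15. No deviation. ✓
Both incentive constraints hold.

Yes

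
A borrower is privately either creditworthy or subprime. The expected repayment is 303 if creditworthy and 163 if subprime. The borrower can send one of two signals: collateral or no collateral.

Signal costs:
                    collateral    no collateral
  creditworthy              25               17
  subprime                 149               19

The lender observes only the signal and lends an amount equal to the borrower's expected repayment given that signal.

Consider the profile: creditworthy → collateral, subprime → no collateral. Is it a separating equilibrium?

No

If types separate, collateral earns payment 303 and no collateral earns 163.
Creditworthy: collateral gives 303 − 25 = 278; no collateral gives 163 − 17 = 146. No deviation. ✓
Subprime: no collateral gives 163 − 19 = 144; collateral gives 303 − 149 = 154. Would deviate. ✗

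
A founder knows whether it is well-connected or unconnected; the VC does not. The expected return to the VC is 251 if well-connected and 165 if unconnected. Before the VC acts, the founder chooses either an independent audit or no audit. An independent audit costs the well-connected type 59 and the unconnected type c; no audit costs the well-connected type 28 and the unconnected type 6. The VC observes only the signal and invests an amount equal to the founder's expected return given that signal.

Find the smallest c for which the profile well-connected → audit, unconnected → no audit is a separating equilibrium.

Under separation: audit → well-connected (pays 251); no audit → unconnected (pays 165).
Well-connected: 251 − 59 = 192 ≥ 165 − 28 = 137. Holds regardless of c. ✓
Unconnected: 165 − 6 ≥ 251 − c, so c ≥ 251 − 159 = 92.

92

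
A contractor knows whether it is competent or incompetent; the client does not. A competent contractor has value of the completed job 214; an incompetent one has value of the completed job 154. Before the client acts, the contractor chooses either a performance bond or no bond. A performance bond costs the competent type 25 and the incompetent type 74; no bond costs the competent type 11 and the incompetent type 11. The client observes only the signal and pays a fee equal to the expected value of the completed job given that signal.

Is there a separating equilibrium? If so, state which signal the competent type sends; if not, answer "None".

bond

Try competent → bond, incompetent → no bond:
  Under separation the client infers type exactly: bond → competent (pays 214), no bond → incompetent (pays 154).
  Competent: bond gives 214 − 25 = 189; no bond gives 154 − 11 = 143. No deviation. ✓
  Incompetent: no bond gives 154 − 11 = 143; bond gives 214 − 74 = 140. No deviation. ✓
Both hold — the competent type sends bond.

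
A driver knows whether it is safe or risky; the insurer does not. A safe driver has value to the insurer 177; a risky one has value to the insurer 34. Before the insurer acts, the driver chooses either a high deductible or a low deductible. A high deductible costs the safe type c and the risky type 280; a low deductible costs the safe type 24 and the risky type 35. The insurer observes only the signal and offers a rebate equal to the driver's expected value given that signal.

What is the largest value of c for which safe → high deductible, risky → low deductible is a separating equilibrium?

167

Under separation: high deductible → safe (pays 177); low deductible → risky (pays 34).
Risky: 34 − 35 = -1 ≥ 177 − 280 = -103. Holds regardless of c. ✓
Safe: 177 − c ≥ 34 − 24, so c ≤ 177 − 10 = 167.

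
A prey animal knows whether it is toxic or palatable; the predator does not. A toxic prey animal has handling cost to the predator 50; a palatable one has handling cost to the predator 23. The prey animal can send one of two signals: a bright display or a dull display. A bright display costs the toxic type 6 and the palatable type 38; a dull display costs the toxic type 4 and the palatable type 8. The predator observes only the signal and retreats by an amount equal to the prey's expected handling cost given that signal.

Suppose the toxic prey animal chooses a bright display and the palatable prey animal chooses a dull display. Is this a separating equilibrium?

If types separate, bright display earns payment 50 and dull display earns 23.
Toxic: bright display gives 50 − 6 = 44; dull display gives 23 − 4 = 19. No deviation. ✓
Palatable: dull display gives 23 − 8 = 15; bright display gives 50 − 38 = 12. No deviation. ✓
Both incentive constraints hold.

Yes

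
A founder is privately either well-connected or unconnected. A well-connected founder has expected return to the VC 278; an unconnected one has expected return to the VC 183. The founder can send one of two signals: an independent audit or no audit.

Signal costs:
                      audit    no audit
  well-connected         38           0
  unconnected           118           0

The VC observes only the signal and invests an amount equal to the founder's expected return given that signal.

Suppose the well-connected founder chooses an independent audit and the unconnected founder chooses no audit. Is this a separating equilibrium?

Yes

If types separate, audit earns payment 278 and no audit earns 183.
Well-connected: audit gives 278 − 38 = 240; no audit gives 183 − 0 = 183. No deviation. ✓
Unconnected: no audit gives 183 − 0 = 183; audit gives 278 − 118 = 160. No deviation. ✓
Both incentive constraints hold.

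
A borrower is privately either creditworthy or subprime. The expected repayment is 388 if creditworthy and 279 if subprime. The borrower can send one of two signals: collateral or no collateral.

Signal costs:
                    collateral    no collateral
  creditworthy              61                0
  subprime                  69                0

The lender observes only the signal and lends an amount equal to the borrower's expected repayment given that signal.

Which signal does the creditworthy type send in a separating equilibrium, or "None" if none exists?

None

Try creditworthy → collateral, subprime → no collateral:
  If types separate, collateral earns payment 388 and no collateral earns 279.
  Creditworthy: collateral gives 388 − 61 = 327; no collateral gives 279 − 0 = 279. No deviation. ✓
  Subprime: no collateral gives 279 − 0 = 279; collateral gives 388 − 69 = 319. Would deviate. ✗
Try creditworthy → no collateral, subprime → collateral:
  If types separate, no collateral earns payment 388 and collateral earns 279.
  Creditworthy: no collateral gives 388 − 0 = 388; collateral gives 279 − 61 = 218. No deviation. ✓
  Subprime: collateral gives 279 − 69 = 210; no collateral gives 388 − 0 = 388. Would deviate. ✗
Neither assignment is incentive-compatible.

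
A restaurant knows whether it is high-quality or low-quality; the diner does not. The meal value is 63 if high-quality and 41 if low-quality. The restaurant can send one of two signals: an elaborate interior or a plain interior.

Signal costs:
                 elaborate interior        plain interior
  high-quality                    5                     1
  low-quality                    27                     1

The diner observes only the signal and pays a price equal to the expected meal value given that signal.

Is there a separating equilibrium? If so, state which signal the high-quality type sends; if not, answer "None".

elaborate interior

Try high-quality → elaborate interior, low-quality → plain interior:
  Under separation the diner infers type exactly: elaborate interior → high-quality (pays 63), plain interior → low-quality (pays 41).
  High-quality: elaborate interior gives 63 − 5 = 58; plain interior gives 41 − 1 = 40. No deviation. ✓
  Low-quality: plain interior gives 41 − 1 = 40; elaborate interior gives 63 − 27 = 36. No deviation. ✓
Both hold — the high-quality type sends elaborate interior.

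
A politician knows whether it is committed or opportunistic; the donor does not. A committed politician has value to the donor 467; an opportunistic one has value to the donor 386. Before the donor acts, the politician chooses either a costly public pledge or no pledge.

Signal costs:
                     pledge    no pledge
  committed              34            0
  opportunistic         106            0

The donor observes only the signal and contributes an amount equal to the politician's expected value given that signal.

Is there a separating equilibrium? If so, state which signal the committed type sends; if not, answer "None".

pledge

Try committed → pledge, opportunistic → no pledge:
  If types separate, pledge earns payment 467 and no pledge earns 386.
  Committed: pledge gives 467 − 34 = 433; no pledge gives 386 − 0 = 386. No deviation. ✓
  Opportunistic: no pledge gives 386 − 0 = 386; pledge gives 467 − 106 = 361. No deviation. ✓
Both hold — the committed type sends pledge.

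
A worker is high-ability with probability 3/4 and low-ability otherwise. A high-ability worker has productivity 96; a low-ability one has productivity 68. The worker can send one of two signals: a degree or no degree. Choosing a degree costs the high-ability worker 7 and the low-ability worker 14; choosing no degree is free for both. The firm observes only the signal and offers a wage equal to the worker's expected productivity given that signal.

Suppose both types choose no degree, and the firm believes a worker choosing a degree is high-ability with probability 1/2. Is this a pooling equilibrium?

On the equilibrium path (no degree) the firm holds the prior 3/4 and pays 3/4·96 + 1/4·68 = 89. Off-path (degree) belief 1/2 gives 1/2·96 + 1/2·68 = 82.
High-ability: no degree gives 89 − 0 = 89; degree gives 82 − 7 = 75. Stays. ✓
Low-ability: no degree gives 89 − 0 = 89; degree gives 82 − 14 = 68. Stays. ✓
Beliefs are Bayes-consistent on-path and both types best-respond.

Yes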